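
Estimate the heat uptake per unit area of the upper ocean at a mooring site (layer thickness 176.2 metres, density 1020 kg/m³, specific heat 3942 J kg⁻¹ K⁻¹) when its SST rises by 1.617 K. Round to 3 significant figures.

Areal heat capacity C = ρ c_p D = 1020 × 3942 × 176.2 = 7.08×10^8 J m⁻² K⁻¹.
ΔQ = C ΔT = 7.08×10^8 × 1.617 = 1.15×10^9 J/m².

1.15×10^9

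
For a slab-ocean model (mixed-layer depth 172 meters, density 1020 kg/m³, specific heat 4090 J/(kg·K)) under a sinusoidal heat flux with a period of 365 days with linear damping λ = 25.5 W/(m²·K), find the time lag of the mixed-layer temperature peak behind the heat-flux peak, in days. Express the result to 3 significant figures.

81.0 days

Areal heat capacity C = ρ c_p D = 1020 × 4090 × 172 = 7.18×10^8 J/(m²·K).
ω = 2π / 3.15×10^7 s = 1.99×10^-7 s⁻¹.
Phase lag φ = arctan(Cω/λ) = arctan(143/25.5) = 1.39 rad.
Time lag = φ / ω = 1.39 / 1.99×10^-7 = 7.00×10^6 s = 81.0 days.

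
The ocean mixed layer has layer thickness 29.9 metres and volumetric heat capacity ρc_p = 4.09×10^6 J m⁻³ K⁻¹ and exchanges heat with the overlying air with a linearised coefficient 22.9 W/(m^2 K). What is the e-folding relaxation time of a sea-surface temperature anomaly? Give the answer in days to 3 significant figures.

61.8 days

Areal heat capacity C = ρc_p × D = 4.09×10^6 × 29.9 = 1.22×10^8 J/(m²·K).
Relaxation time τ = C / λ = 1.22×10^8 / 22.9 = 5.34×10^6 s.
In days: 5.34×10^6 s / (86400 s/day) = 61.8 days.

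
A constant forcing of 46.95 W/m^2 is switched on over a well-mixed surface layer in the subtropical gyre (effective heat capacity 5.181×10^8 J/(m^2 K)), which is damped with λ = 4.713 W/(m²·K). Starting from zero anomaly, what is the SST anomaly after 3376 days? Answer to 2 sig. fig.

9.3 K

Areal heat capacity C = 5.181×10^8 J/(m^2 K) (given).
τ = C / λ = 5.18×10^8 / 4.713 = 1.10×10^8 s.
Equilibrium anomaly ΔT_eq = F / λ = 46.95 / 4.713 = 9.96 K.
t = 3376 days = 2.92×10^8 s, so t/τ = 2.65.
ΔT(t) = ΔT_eq (1 − e^(−t/τ)) = 9.96 × (1 − e^−2.65) = 9.26 K.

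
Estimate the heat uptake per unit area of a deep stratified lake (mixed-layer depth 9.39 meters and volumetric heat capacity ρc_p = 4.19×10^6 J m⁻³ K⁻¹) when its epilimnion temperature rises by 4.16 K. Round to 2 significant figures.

Areal heat capacity C = ρc_p × D = 4.19×10^6 × 9.39 = 3.93×10^7 J/(m^2 K).
ΔQ = C ΔT = 3.93×10^7 × 4.16 = 1.64×10^8 J/m².

1.6×10^8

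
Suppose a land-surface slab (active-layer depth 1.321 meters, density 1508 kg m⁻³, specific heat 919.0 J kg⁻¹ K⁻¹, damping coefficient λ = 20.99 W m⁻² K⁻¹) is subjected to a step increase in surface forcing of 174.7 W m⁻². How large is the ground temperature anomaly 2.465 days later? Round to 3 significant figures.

Areal heat capacity C = ρ c_p D = 1508 × 919.0 × 1.321 = 1.83×10^6 J/(m²·K).
τ = C / λ = 1.83×10^6 / 20.99 = 87200 s.
Equilibrium anomaly ΔT_eq = F / λ = 174.7 / 20.99 = 8.32 K.
t = 2.465 days = 2.13×10^5 s, so t/τ = 2.44.
ΔT(t) = ΔT_eq (1 − e^(−t/τ)) = 8.32 × (1 − e^−2.44) = 7.60 K.

7.60 K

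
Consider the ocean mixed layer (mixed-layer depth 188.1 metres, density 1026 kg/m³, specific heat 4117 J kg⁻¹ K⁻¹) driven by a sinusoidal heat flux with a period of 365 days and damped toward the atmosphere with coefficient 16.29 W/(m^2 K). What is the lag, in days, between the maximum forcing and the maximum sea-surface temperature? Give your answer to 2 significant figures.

Areal heat capacity C = ρ c_p D = 1026 × 4117 × 188.1 = 7.95×10^8 J/(m²·K).
ω = 2π / 3.15×10^7 s = 1.99×10^-7 s⁻¹.
Phase lag φ = arctan(Cω/λ) = arctan(158/16.29) = 1.47 rad.
Time lag = φ / ω = 1.47 / 1.99×10^-7 = 7.37×10^6 s = 85.3 days.

85 days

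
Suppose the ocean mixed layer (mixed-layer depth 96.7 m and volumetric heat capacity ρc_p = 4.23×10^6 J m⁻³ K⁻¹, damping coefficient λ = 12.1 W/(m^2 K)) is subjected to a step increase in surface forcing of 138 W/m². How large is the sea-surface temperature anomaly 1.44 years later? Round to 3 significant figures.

8.43 K

Areal heat capacity C = ρc_p × D = 4.23×10^6 × 96.7 = 4.09×10^8 J/(m²·K).
τ = C / λ = 4.09×10^8 / 12.1 = 3.38×10^7 s.
Equilibrium anomaly ΔT_eq = F / λ = 138 / 12.1 = 11.4 K.
t = 1.44 years = 4.54×10^7 s, so t/τ = 1.34.
ΔT(t) = ΔT_eq (1 − e^(−t/τ)) = 11.4 × (1 − e^−1.34) = 8.43 K.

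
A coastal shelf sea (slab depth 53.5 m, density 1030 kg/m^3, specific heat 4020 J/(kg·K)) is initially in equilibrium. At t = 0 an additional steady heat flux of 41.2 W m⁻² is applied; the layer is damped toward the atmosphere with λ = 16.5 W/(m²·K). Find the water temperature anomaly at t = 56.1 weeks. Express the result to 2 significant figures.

Areal heat capacity C = ρ c_p D = 1030 × 4020 × 53.5 = 2.22×10^8 J/(m²·K).
τ = C / λ = 2.22×10^8 / 16.5 = 1.34×10^7 s.
Equilibrium anomaly ΔT_eq = F / λ = 41.2 / 16.5 = 2.50 K.
t = 56.1 weeks = 3.39×10^7 s, so t/τ = 2.53.
ΔT(t) = ΔT_eq (1 − e^(−t/τ)) = 2.50 × (1 − e^−2.53) = 2.30 K.

2.3 K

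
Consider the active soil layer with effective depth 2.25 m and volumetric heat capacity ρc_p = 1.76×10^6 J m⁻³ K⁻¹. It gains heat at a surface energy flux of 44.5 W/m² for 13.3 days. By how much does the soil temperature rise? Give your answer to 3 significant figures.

12.9 K

Areal heat capacity C = ρc_p × D = 1.76×10^6 × 2.25 = 3.96×10^6 J m⁻² K⁻¹.
Net heat input Q = F Δt = 44.5 × (13.3 days × 86400 s/day) = 5.11×10^7 J/m².
ΔT = Q / C = 5.11×10^7 / 3.96×10^6 = 12.9 K.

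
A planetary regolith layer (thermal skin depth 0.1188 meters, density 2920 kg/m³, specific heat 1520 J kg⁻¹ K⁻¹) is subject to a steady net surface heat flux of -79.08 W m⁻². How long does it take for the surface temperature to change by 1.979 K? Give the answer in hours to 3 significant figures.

3.67 hours

Areal heat capacity C = ρ c_p D = 2920 × 1520 × 0.1188 = 5.27×10^5 J/(m^2 K).
Time required: Δt = C ΔT / F = 5.27×10^5 × -1.979 / -79.08 = 13200 s.
In hours: 13200 s / (3600 s/hour) = 3.67 hours.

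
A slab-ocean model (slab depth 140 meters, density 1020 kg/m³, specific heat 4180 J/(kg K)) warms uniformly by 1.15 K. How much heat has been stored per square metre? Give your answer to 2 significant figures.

Areal heat capacity C = ρ c_p D = 1020 × 4180 × 140 = 5.97×10^8 J m⁻² K⁻¹.
ΔQ = C ΔT = 5.97×10^8 × 1.15 = 6.86×10^8 J/m².

6.9×10^8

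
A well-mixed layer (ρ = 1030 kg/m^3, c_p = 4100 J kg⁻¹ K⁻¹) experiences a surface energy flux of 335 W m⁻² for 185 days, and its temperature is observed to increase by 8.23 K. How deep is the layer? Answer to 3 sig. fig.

154 m

Heat input Q = F Δt = 335 × 1.60×10^7 s = 5.35×10^9 J/m².
Required areal heat capacity C = Q / ΔT = 6.51×10^8 J/(m²·K).
Depth D = C / (ρ c_p) = 6.51×10^8 / (1030 × 4100) = 154 m.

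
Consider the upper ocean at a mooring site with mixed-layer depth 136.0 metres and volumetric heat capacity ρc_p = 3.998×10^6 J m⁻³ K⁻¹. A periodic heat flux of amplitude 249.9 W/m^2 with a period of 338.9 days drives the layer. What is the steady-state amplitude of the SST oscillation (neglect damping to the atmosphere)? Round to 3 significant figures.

2.14 K

Areal heat capacity C = ρc_p × D = 3.998×10^6 × 136.0 = 5.44×10^8 J/(m^2 K).
Angular frequency ω = 2π / T = 2π / 2.93×10^7 s = 2.15×10^-7 s⁻¹.
Cω = 5.44×10^8 × 2.15×10^-7 = 117 W/(m²·K).
Amplitude A = F₀ / (Cω) = 249.9 / 117 = 2.14 K.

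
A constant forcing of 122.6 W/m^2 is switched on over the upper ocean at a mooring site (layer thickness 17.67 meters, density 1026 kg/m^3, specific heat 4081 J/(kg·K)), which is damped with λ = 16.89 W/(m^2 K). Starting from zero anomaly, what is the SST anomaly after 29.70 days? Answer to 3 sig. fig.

Areal heat capacity C = ρ c_p D = 1026 × 4081 × 17.67 = 7.40×10^7 J/(m²·K).
τ = C / λ = 7.40×10^7 / 16.89 = 4.38×10^6 s.
Equilibrium anomaly ΔT_eq = F / λ = 122.6 / 16.89 = 7.26 K.
t = 29.70 days = 2.57×10^6 s, so t/τ = 0.586.
ΔT(t) = ΔT_eq (1 − e^(−t/τ)) = 7.26 × (1 − e^−0.586) = 3.22 K.

3.22 K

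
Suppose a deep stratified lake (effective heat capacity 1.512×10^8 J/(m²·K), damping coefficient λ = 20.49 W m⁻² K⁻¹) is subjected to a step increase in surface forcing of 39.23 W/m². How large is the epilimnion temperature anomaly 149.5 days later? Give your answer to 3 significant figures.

1.58 K

Areal heat capacity C = 1.512×10^8 J/(m²·K) (given).
τ = C / λ = 1.51×10^8 / 20.49 = 7.38×10^6 s.
Equilibrium anomaly ΔT_eq = F / λ = 39.23 / 20.49 = 1.91 K.
t = 149.5 days = 1.29×10^7 s, so t/τ = 1.75.
ΔT(t) = ΔT_eq (1 − e^(−t/τ)) = 1.91 × (1 − e^−1.75) = 1.58 K.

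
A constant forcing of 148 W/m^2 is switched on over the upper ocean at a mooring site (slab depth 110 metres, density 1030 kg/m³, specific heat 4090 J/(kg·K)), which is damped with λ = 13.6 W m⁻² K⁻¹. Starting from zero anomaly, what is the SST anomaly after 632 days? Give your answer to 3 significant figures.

8.69 K

Areal heat capacity C = ρ c_p D = 1030 × 4090 × 110 = 4.63×10^8 J/(m²·K).
τ = C / λ = 4.63×10^8 / 13.6 = 3.41×10^7 s.
Equilibrium anomaly ΔT_eq = F / λ = 148 / 13.6 = 10.9 K.
t = 632 days = 5.46×10^7 s, so t/τ = 1.60.
ΔT(t) = ΔT_eq (1 − e^(−t/τ)) = 10.9 × (1 − e^−1.60) = 8.69 K.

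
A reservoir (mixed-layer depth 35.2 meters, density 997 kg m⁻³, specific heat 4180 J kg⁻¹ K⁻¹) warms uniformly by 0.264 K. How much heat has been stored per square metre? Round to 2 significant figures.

Areal heat capacity C = ρ c_p D = 997 × 4180 × 35.2 = 1.47×10^8 J/(m²·K).
ΔQ = C ΔT = 1.47×10^8 × 0.264 = 3.87×10^7 J/m².

3.9×10^7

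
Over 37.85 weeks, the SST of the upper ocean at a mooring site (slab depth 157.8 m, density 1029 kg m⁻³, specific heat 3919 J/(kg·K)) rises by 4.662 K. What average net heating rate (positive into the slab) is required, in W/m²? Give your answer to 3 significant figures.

Areal heat capacity C = ρ c_p D = 1029 × 3919 × 157.8 = 6.36×10^8 J/(m²·K).
Required heat per unit area: Q = C ΔT = 6.36×10^8 × 4.662 = 2.97×10^9 J/m².
Flux F = Q / Δt = 2.97×10^9 / 2.29×10^7 s = 130 W/m².

130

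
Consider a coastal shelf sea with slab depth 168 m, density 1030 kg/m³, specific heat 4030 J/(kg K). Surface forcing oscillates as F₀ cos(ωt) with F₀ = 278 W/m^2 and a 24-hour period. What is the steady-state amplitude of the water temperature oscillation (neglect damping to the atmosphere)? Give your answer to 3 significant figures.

Areal heat capacity C = ρ c_p D = 1030 × 4030 × 168 = 6.97×10^8 J m⁻² K⁻¹.
Angular frequency ω = 2π / T = 2π / 86400 s = 7.27×10^-5 s⁻¹.
Cω = 6.97×10^8 × 7.27×10^-5 = 50700 W/(m²·K).
Amplitude A = F₀ / (Cω) = 278 / 50700 = 0.00548 K.

0.00548 K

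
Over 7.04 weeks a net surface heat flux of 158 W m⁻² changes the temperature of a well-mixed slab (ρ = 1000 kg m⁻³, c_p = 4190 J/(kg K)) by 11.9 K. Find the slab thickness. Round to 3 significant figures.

13.5 m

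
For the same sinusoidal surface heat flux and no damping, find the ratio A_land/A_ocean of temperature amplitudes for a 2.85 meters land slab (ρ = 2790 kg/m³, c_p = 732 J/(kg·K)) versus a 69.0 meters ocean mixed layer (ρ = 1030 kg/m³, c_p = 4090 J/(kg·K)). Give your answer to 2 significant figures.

50

C_ocean = 1030 × 4090 × 69.0 = 2.91×10^8 J/(m²·K).
C_land = 2790 × 732 × 2.85 = 5.82×10^6 J/(m²·K).
Undamped amplitude ∝ 1/C, so A_land/A_ocean = C_ocean/C_land = 49.9.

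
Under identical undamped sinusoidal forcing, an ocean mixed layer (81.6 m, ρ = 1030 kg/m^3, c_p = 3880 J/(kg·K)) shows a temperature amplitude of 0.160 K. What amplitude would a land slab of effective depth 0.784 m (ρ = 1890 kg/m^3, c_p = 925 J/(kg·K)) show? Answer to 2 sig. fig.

38 K

C_ocean = 3.26×10^8 J/(m²·K); C_land = 1.37×10^6 J/(m²·K).
A ∝ 1/C ⇒ A_land = A_ocean × C_ocean/C_land = 0.160 × 238 = 38.1 K.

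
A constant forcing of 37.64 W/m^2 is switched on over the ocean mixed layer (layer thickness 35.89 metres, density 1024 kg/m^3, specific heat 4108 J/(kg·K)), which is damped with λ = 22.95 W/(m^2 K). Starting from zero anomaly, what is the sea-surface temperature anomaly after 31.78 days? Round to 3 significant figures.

0.560 K

Areal heat capacity C = ρ c_p D = 1024 × 4108 × 35.89 = 1.51×10^8 J m⁻² K⁻¹.
τ = C / λ = 1.51×10^8 / 22.95 = 6.58×10^6 s.
Equilibrium anomaly ΔT_eq = F / λ = 37.64 / 22.95 = 1.64 K.
t = 31.78 days = 2.75×10^6 s, so t/τ = 0.417.
ΔT(t) = ΔT_eq (1 − e^(−t/τ)) = 1.64 × (1 − e^−0.417) = 0.560 K.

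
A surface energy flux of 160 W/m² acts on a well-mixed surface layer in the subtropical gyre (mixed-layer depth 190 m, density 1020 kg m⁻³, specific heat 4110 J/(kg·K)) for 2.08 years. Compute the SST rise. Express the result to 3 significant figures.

13.2 K

Areal heat capacity C = ρ c_p D = 1020 × 4110 × 190 = 7.97×10^8 J m⁻² K⁻¹.
Net heat input Q = F Δt = 160 × (2.08 years × 3.156×10^7 s/year) = 1.05×10^10 J/m².
ΔT = Q / C = 1.05×10^10 / 7.97×10^8 = 13.2 K.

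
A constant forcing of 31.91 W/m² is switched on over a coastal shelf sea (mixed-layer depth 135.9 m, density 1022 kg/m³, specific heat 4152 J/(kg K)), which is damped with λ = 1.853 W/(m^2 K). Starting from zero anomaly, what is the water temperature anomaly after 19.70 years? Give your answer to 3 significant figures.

Areal heat capacity C = ρ c_p D = 1022 × 4152 × 135.9 = 5.77×10^8 J/(m^2 K).
τ = C / λ = 5.77×10^8 / 1.853 = 3.11×10^8 s.
Equilibrium anomaly ΔT_eq = F / λ = 31.91 / 1.853 = 17.2 K.
t = 19.70 years = 6.22×10^8 s, so t/τ = 2.00.
ΔT(t) = ΔT_eq (1 − e^(−t/τ)) = 17.2 × (1 − e^−2.00) = 14.9 K.

14.9 K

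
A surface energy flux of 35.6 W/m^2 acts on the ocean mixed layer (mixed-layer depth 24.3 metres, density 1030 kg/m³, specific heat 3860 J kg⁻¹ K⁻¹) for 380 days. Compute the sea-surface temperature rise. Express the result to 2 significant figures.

Areal heat capacity C = ρ c_p D = 1030 × 3860 × 24.3 = 9.66×10^7 J/(m²·K).
Net heat input Q = F Δt = 35.6 × (380 days × 86400 s/day) = 1.17×10^9 J/m².
ΔT = Q / C = 1.17×10^9 / 9.66×10^7 = 12.1 K.

12 K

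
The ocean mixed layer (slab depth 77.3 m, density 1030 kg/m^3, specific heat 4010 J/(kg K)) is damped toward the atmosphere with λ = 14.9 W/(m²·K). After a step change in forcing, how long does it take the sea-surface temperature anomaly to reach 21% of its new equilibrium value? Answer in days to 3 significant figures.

Areal heat capacity C = ρ c_p D = 1030 × 4010 × 77.3 = 3.19×10^8 J/(m²·K).
τ = C / λ = 3.19×10^8 / 14.9 = 2.14×10^7 s.
Fraction reached: 1 − e^(−t/τ) = 0.21 ⇒ t = −τ ln(1 − 0.21) = τ × 0.236.
t = 5.05×10^6 s = 58.5 days.

58.5 days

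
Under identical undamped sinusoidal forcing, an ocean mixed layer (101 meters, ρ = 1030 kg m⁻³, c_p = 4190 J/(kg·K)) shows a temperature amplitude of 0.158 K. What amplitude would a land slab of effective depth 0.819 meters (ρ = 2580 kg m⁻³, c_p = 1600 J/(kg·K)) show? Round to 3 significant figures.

20.4 K

C_ocean = 4.36×10^8 J/(m²·K); C_land = 3.38×10^6 J/(m²·K).
A ∝ 1/C ⇒ A_land = A_ocean × C_ocean/C_land = 0.158 × 129 = 20.4 K.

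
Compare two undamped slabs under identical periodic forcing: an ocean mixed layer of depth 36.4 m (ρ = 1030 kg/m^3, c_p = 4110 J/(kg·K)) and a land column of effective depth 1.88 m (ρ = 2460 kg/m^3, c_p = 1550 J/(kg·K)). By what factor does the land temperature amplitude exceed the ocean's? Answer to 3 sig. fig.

21.5

C_ocean = 1030 × 4110 × 36.4 = 1.54×10^8 J/(m²·K).
C_land = 2460 × 1550 × 1.88 = 7.17×10^6 J/(m²·K).
Undamped amplitude ∝ 1/C, so A_land/A_ocean = C_ocean/C_land = 21.5.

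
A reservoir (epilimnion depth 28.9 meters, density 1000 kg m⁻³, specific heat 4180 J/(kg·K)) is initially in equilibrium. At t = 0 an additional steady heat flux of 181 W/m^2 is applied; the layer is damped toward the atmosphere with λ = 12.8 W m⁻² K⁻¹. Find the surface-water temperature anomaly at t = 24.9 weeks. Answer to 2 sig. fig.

11 K

Areal heat capacity C = ρ c_p D = 1000 × 4180 × 28.9 = 1.21×10^8 J/(m²·K).
τ = C / λ = 1.21×10^8 / 12.8 = 9.44×10^6 s.
Equilibrium anomaly ΔT_eq = F / λ = 181 / 12.8 = 14.1 K.
t = 24.9 weeks = 1.51×10^7 s, so t/τ = 1.60.
ΔT(t) = ΔT_eq (1 − e^(−t/τ)) = 14.1 × (1 − e^−1.60) = 11.3 K.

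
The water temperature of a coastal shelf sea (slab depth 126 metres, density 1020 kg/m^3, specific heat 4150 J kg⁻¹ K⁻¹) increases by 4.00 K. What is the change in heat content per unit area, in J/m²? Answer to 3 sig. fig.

Areal heat capacity C = ρ c_p D = 1020 × 4150 × 126 = 5.33×10^8 J/(m²·K).
ΔQ = C ΔT = 5.33×10^8 × 4.00 = 2.13×10^9 J/m².

2.13×10^9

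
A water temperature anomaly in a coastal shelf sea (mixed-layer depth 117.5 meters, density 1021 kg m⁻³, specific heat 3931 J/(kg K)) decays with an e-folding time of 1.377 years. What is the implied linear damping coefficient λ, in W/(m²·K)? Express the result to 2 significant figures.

Areal heat capacity C = ρ c_p D = 1021 × 3931 × 117.5 = 4.72×10^8 J m⁻² K⁻¹.
τ = 1.377 years = 4.35×10^7 s.
λ = C / τ = 4.72×10^8 / 4.35×10^7 = 10.9 W/(m²·K).

11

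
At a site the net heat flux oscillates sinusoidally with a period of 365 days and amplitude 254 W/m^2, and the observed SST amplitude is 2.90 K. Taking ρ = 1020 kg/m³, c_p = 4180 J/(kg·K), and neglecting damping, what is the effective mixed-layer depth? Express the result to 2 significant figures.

100 m

ω = 2π / 3.15×10^7 s = 1.99×10^-7 s⁻¹.
Required C = F₀ / (A ω) = 254 / (2.90 × 1.99×10^-7) = 4.40×10^8 J/(m²·K).
D = C / (ρ c_p) = 4.40×10^8 / (1020 × 4180) = 103 m.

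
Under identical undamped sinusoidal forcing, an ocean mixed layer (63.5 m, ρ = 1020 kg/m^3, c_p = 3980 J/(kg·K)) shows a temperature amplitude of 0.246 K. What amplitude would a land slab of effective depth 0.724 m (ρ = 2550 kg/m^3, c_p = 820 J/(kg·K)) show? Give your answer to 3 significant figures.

41.9 K

C_ocean = 2.58×10^8 J/(m²·K); C_land = 1.51×10^6 J/(m²·K).
A ∝ 1/C ⇒ A_land = A_ocean × C_ocean/C_land = 0.246 × 170 = 41.9 K.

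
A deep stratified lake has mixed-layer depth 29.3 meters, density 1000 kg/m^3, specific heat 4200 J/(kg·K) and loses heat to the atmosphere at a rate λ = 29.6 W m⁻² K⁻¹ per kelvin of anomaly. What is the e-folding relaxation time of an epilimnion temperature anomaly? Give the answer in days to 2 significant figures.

48 days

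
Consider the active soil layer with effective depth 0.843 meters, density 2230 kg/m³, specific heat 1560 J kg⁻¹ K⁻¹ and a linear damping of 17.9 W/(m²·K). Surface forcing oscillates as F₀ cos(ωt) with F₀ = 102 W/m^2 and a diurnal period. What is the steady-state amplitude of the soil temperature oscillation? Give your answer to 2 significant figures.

0.48 K

Areal heat capacity C = ρ c_p D = 2230 × 1560 × 0.843 = 2.93×10^6 J m⁻² K⁻¹.
Angular frequency ω = 2π / T = 2π / 86400 s = 7.27×10^-5 s⁻¹.
√((Cω)² + λ²) = √((213)² + 17.9²) = 214 W/(m²·K).
Amplitude A = F₀ / √((Cω)²+λ²) = 102 / 214 = 0.477 K.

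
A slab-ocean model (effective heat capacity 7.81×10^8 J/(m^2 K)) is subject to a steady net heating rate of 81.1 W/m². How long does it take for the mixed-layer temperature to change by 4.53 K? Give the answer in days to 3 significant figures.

Areal heat capacity C = 7.81×10^8 J/(m^2 K) (given).
Time required: Δt = C ΔT / F = 7.81×10^8 × 4.53 / 81.1 = 4.36×10^7 s.
In days: 4.36×10^7 s / (86400 s/day) = 505 days.

505 days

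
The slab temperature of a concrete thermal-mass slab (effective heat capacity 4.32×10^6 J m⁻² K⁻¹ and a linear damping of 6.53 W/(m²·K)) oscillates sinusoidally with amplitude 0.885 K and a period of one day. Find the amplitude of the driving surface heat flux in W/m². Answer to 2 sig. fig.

Areal heat capacity C = 4.32×10^6 J m⁻² K⁻¹ (given).
ω = 2π / 86400 s = 7.27×10^-5 s⁻¹.
√((Cω)² + λ²) = √((314)² + 6.53²) = 314 W/(m²·K).
F₀ = A × √((Cω)²+λ²) = 0.885 × 314 = 278 W/m².

280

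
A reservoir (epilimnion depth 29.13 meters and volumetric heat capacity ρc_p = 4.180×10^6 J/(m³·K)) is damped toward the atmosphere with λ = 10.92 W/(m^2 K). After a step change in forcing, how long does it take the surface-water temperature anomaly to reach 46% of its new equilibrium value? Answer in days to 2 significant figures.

80 days

Areal heat capacity C = ρc_p × D = 4.180×10^6 × 29.13 = 1.22×10^8 J/(m^2 K).
τ = C / λ = 1.22×10^8 / 10.92 = 1.12×10^7 s.
Fraction reached: 1 − e^(−t/τ) = 0.46 ⇒ t = −τ ln(1 − 0.46) = τ × 0.616.
t = 6.87×10^6 s = 79.5 days.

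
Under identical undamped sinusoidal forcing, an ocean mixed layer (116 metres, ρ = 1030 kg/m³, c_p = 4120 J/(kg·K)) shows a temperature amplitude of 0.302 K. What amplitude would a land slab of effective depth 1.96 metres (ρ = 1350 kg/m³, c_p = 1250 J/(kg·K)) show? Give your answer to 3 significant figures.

44.9 K

C_ocean = 4.92×10^8 J/(m²·K); C_land = 3.31×10^6 J/(m²·K).
A ∝ 1/C ⇒ A_land = A_ocean × C_ocean/C_land = 0.302 × 149 = 44.9 K.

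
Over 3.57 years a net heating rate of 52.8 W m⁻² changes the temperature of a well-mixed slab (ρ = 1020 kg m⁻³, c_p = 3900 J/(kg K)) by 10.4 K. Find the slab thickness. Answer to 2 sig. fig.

Heat input Q = F Δt = 52.8 × 1.13×10^8 s = 5.95×10^9 J/m².
Required areal heat capacity C = Q / ΔT = 5.72×10^8 J/(m²·K).
Depth D = C / (ρ c_p) = 5.72×10^8 / (1020 × 3900) = 144 m.

140 m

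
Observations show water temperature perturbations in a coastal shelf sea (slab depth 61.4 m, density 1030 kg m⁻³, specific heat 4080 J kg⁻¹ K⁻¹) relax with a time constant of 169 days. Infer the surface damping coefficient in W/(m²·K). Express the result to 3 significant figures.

Areal heat capacity C = ρ c_p D = 1030 × 4080 × 61.4 = 2.58×10^8 J m⁻² K⁻¹.
τ = 169 days = 1.46×10^7 s.
λ = C / τ = 2.58×10^8 / 1.46×10^7 = 17.7 W/(m²·K).

17.7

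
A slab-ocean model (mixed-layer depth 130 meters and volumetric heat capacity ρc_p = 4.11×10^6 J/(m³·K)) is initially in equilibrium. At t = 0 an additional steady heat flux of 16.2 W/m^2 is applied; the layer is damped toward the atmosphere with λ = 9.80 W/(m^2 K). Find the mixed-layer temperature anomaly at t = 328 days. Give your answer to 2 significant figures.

Areal heat capacity C = ρc_p × D = 4.11×10^6 × 130 = 5.34×10^8 J/(m^2 K).
τ = C / λ = 5.34×10^8 / 9.80 = 5.45×10^7 s.
Equilibrium anomaly ΔT_eq = F / λ = 16.2 / 9.80 = 1.65 K.
t = 328 days = 2.83×10^7 s, so t/τ = 0.520.
ΔT(t) = ΔT_eq (1 − e^(−t/τ)) = 1.65 × (1 − e^−0.520) = 0.670 K.

0.67 K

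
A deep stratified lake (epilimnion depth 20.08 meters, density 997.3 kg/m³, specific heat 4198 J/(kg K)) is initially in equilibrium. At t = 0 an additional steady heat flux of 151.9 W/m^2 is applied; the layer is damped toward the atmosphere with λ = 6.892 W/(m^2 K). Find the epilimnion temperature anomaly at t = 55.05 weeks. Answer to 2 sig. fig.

Areal heat capacity C = ρ c_p D = 997.3 × 4198 × 20.08 = 8.41×10^7 J m⁻² K⁻¹.
τ = C / λ = 8.41×10^7 / 6.892 = 1.22×10^7 s.
Equilibrium anomaly ΔT_eq = F / λ = 151.9 / 6.892 = 22.0 K.
t = 55.05 weeks = 3.33×10^7 s, so t/τ = 2.73.
ΔT(t) = ΔT_eq (1 − e^(−t/τ)) = 22.0 × (1 − e^−2.73) = 20.6 K.

21 K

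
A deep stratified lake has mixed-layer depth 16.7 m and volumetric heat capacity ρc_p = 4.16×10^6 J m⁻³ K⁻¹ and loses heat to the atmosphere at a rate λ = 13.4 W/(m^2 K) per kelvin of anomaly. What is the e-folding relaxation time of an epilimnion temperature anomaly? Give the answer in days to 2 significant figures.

60 days

Areal heat capacity C = ρc_p × D = 4.16×10^6 × 16.7 = 6.95×10^7 J/(m²·K).
Relaxation time τ = C / λ = 6.95×10^7 / 13.4 = 5.18×10^6 s.
In days: 5.18×10^6 s / (86400 s/day) = 60.0 days.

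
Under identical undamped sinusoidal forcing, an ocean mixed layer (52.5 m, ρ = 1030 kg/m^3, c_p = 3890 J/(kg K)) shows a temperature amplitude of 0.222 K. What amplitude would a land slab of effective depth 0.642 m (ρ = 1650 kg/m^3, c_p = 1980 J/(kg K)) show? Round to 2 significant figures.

C_ocean = 2.10×10^8 J/(m²·K); C_land = 2.10×10^6 J/(m²·K).
A ∝ 1/C ⇒ A_land = A_ocean × C_ocean/C_land = 0.222 × 100 = 22.3 K.

22 K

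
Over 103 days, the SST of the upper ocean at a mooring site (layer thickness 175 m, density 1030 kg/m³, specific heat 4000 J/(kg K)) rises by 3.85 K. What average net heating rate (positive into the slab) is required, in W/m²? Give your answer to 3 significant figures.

Areal heat capacity C = ρ c_p D = 1030 × 4000 × 175 = 7.21×10^8 J/(m²·K).
Required heat per unit area: Q = C ΔT = 7.21×10^8 × 3.85 = 2.78×10^9 J/m².
Flux F = Q / Δt = 2.78×10^9 / 8.90×10^6 s = 312 W/m².

312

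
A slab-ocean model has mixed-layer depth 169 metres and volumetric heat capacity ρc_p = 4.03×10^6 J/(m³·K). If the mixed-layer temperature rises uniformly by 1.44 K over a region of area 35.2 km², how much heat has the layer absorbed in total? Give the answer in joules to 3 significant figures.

Areal heat capacity C = ρc_p × D = 4.03×10^6 × 169 = 6.81×10^8 J/(m^2 K).
Heat per unit area: q = C ΔT = 6.81×10^8 × 1.44 = 9.81×10^8 J/m².
Total heat: Q = q × A = 9.81×10^8 × (35.2 × 10⁶ m²) = 3.45×10^16 J.

3.45×10^16 J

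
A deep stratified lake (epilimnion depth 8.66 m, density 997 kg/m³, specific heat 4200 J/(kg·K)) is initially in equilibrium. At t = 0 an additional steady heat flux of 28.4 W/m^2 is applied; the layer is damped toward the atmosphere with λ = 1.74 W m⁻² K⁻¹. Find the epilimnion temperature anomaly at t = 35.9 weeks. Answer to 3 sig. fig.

10.6 K

Areal heat capacity C = ρ c_p D = 997 × 4200 × 8.66 = 3.63×10^7 J/(m^2 K).
τ = C / λ = 3.63×10^7 / 1.74 = 2.08×10^7 s.
Equilibrium anomaly ΔT_eq = F / λ = 28.4 / 1.74 = 16.3 K.
t = 35.9 weeks = 2.17×10^7 s, so t/τ = 1.04.
ΔT(t) = ΔT_eq (1 − e^(−t/τ)) = 16.3 × (1 − e^−1.04) = 10.6 K.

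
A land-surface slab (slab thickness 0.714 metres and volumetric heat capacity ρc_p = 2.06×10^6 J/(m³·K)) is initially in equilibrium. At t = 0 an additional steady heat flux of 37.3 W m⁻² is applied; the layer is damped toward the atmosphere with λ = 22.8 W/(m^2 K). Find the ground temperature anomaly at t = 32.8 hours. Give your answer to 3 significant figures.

1.37 K

Areal heat capacity C = ρc_p × D = 2.06×10^6 × 0.714 = 1.47×10^6 J/(m²·K).
τ = C / λ = 1.47×10^6 / 22.8 = 64500 s.
Equilibrium anomaly ΔT_eq = F / λ = 37.3 / 22.8 = 1.64 K.
t = 32.8 hours = 1.18×10^5 s, so t/τ = 1.83.
ΔT(t) = ΔT_eq (1 − e^(−t/τ)) = 1.64 × (1 − e^−1.83) = 1.37 K.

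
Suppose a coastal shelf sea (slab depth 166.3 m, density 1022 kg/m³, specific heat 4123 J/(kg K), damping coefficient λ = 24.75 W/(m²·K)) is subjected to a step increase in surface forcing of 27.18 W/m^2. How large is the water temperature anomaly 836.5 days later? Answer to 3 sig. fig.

1.01 K

Areal heat capacity C = ρ c_p D = 1022 × 4123 × 166.3 = 7.01×10^8 J/(m^2 K).
τ = C / λ = 7.01×10^8 / 24.75 = 2.83×10^7 s.
Equilibrium anomaly ΔT_eq = F / λ = 27.18 / 24.75 = 1.10 K.
t = 836.5 days = 7.23×10^7 s, so t/τ = 2.55.
ΔT(t) = ΔT_eq (1 − e^(−t/τ)) = 1.10 × (1 − e^−2.55) = 1.01 K.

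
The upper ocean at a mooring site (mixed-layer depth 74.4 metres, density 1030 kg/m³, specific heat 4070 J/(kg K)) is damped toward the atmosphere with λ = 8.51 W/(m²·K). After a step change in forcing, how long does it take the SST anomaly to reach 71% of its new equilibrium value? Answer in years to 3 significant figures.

1.44 years

Areal heat capacity C = ρ c_p D = 1030 × 4070 × 74.4 = 3.12×10^8 J/(m^2 K).
τ = C / λ = 3.12×10^8 / 8.51 = 3.67×10^7 s.
Fraction reached: 1 − e^(−t/τ) = 0.71 ⇒ t = −τ ln(1 − 0.71) = τ × 1.24.
t = 4.54×10^7 s = 1.44 years.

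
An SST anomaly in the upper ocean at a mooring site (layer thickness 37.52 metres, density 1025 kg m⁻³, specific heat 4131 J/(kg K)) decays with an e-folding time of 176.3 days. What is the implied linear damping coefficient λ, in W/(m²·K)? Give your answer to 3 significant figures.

Areal heat capacity C = ρ c_p D = 1025 × 4131 × 37.52 = 1.59×10^8 J m⁻² K⁻¹.
τ = 176.3 days = 1.52×10^7 s.
λ = C / τ = 1.59×10^8 / 1.52×10^7 = 10.4 W/(m²·K).

10.4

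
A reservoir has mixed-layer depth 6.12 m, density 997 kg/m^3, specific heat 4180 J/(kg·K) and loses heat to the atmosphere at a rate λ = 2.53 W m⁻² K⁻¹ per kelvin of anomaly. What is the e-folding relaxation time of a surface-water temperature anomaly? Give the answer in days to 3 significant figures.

Areal heat capacity C = ρ c_p D = 997 × 4180 × 6.12 = 2.55×10^7 J/(m^2 K).
Relaxation time τ = C / λ = 2.55×10^7 / 2.53 = 1.01×10^7 s.
In days: 1.01×10^7 s / (86400 s/day) = 117 days.

117 days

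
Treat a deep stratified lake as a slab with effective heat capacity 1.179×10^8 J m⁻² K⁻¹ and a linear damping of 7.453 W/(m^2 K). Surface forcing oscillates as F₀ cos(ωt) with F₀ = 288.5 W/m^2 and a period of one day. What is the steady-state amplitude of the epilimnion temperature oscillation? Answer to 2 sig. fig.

Areal heat capacity C = 1.179×10^8 J m⁻² K⁻¹ (given).
Angular frequency ω = 2π / T = 2π / 86400 s = 7.27×10^-5 s⁻¹.
√((Cω)² + λ²) = √((8570)² + 7.453²) = 8570 W/(m²·K).
Amplitude A = F₀ / √((Cω)²+λ²) = 288.5 / 8570 = 0.0336 K.

0.034 K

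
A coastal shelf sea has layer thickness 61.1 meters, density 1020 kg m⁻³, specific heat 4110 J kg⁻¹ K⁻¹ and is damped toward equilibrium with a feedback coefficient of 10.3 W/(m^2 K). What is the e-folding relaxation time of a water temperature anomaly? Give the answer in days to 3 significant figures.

Areal heat capacity C = ρ c_p D = 1020 × 4110 × 61.1 = 2.56×10^8 J m⁻² K⁻¹.
Relaxation time τ = C / λ = 2.56×10^8 / 10.3 = 2.49×10^7 s.
In days: 2.49×10^7 s / (86400 s/day) = 288 days.

288 days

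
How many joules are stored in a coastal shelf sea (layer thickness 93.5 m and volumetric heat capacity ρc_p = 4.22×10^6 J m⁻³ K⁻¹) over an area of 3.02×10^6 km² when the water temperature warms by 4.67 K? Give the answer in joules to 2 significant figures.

Areal heat capacity C = ρc_p × D = 4.22×10^6 × 93.5 = 3.95×10^8 J/(m²·K).
Heat per unit area: q = C ΔT = 3.95×10^8 × 4.67 = 1.84×10^9 J/m².
Total heat: Q = q × A = 1.84×10^9 × (3.02×10^6 × 10⁶ m²) = 5.56×10^21 J.

5.6×10^21 J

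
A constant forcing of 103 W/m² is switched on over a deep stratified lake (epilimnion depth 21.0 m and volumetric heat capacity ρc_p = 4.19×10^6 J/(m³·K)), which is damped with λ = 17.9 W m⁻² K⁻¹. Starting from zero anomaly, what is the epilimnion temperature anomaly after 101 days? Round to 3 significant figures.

4.78 K

Areal heat capacity C = ρc_p × D = 4.19×10^6 × 21.0 = 8.80×10^7 J/(m^2 K).
τ = C / λ = 8.80×10^7 / 17.9 = 4.92×10^6 s.
Equilibrium anomaly ΔT_eq = F / λ = 103 / 17.9 = 5.75 K.
t = 101 days = 8.73×10^6 s, so t/τ = 1.78.
ΔT(t) = ΔT_eq (1 − e^(−t/τ)) = 5.75 × (1 − e^−1.78) = 4.78 K.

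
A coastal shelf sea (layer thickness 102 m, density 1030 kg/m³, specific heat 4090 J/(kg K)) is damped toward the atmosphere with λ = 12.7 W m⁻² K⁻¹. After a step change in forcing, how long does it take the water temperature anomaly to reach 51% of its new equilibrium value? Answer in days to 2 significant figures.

Areal heat capacity C = ρ c_p D = 1030 × 4090 × 102 = 4.30×10^8 J m⁻² K⁻¹.
τ = C / λ = 4.30×10^8 / 12.7 = 3.38×10^7 s.
Fraction reached: 1 − e^(−t/τ) = 0.51 ⇒ t = −τ ln(1 − 0.51) = τ × 0.713.
t = 2.41×10^7 s = 279 days.

280 days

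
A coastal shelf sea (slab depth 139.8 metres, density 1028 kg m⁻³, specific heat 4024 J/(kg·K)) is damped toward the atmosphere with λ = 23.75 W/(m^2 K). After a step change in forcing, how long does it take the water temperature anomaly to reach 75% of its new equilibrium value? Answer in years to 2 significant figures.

1.1 years

Areal heat capacity C = ρ c_p D = 1028 × 4024 × 139.8 = 5.78×10^8 J/(m²·K).
τ = C / λ = 5.78×10^8 / 23.75 = 2.43×10^7 s.
Fraction reached: 1 − e^(−t/τ) = 0.75 ⇒ t = −τ ln(1 − 0.75) = τ × 1.39.
t = 3.38×10^7 s = 1.07 years.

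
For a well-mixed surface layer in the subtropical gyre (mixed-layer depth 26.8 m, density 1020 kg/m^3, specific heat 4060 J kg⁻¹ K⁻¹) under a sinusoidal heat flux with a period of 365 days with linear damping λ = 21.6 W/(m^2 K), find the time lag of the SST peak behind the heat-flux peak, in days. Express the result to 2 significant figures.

Areal heat capacity C = ρ c_p D = 1020 × 4060 × 26.8 = 1.11×10^8 J m⁻² K⁻¹.
ω = 2π / 3.15×10^7 s = 1.99×10^-7 s⁻¹.
Phase lag φ = arctan(Cω/λ) = arctan(22.1/21.6) = 0.797 rad.
Time lag = φ / ω = 0.797 / 1.99×10^-7 = 4.00×10^6 s = 46.3 days.

46 days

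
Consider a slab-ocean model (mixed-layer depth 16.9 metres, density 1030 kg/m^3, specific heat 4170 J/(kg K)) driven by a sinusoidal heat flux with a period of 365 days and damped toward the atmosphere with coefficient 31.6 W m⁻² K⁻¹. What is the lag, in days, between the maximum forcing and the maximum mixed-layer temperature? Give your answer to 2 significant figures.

Areal heat capacity C = ρ c_p D = 1030 × 4170 × 16.9 = 7.26×10^7 J m⁻² K⁻¹.
ω = 2π / 3.15×10^7 s = 1.99×10^-7 s⁻¹.
Phase lag φ = arctan(Cω/λ) = arctan(14.5/31.6) = 0.429 rad.
Time lag = φ / ω = 0.429 / 1.99×10^-7 = 2.15×10^6 s = 24.9 days.

25 days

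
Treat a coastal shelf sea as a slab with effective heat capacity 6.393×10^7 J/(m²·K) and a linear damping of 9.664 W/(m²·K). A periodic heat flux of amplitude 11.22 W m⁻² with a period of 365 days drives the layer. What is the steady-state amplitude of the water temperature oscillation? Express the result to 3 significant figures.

0.702 K

Areal heat capacity C = 6.393×10^7 J/(m²·K) (given).
Angular frequency ω = 2π / T = 2π / 3.15×10^7 s = 1.99×10^-7 s⁻¹.
√((Cω)² + λ²) = √((12.7)² + 9.664²) = 16.0 W/(m²·K).
Amplitude A = F₀ / √((Cω)²+λ²) = 11.22 / 16.0 = 0.702 K.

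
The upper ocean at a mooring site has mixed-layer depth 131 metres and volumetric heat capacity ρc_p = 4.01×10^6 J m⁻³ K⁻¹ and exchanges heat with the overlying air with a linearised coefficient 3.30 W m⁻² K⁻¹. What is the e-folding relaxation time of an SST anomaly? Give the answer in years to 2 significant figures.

Areal heat capacity C = ρc_p × D = 4.01×10^6 × 131 = 5.25×10^8 J m⁻² K⁻¹.
Relaxation time τ = C / λ = 5.25×10^8 / 3.30 = 1.59×10^8 s.
In years: 1.59×10^8 s / (3.156×10^7 s/year) = 5.04 years.

5.0 years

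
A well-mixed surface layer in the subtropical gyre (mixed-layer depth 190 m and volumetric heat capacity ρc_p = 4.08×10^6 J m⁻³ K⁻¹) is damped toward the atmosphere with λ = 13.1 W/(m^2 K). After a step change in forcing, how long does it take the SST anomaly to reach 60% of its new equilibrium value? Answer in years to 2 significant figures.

1.7 years

Areal heat capacity C = ρc_p × D = 4.08×10^6 × 190 = 7.75×10^8 J/(m^2 K).
τ = C / λ = 7.75×10^8 / 13.1 = 5.92×10^7 s.
Fraction reached: 1 − e^(−t/τ) = 0.60 ⇒ t = −τ ln(1 − 0.60) = τ × 0.916.
t = 5.42×10^7 s = 1.72 years.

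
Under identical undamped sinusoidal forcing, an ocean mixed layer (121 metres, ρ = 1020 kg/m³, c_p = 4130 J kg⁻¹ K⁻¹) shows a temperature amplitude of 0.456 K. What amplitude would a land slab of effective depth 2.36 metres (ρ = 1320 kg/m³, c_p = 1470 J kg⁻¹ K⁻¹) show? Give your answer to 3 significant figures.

50.8 K

C_ocean = 5.10×10^8 J/(m²·K); C_land = 4.58×10^6 J/(m²·K).
A ∝ 1/C ⇒ A_land = A_ocean × C_ocean/C_land = 0.456 × 111 = 50.8 K.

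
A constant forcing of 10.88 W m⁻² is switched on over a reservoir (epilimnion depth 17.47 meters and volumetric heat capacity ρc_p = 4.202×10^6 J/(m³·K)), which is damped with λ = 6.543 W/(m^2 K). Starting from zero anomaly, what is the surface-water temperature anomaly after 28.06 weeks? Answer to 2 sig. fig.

1.3 K

Areal heat capacity C = ρc_p × D = 4.202×10^6 × 17.47 = 7.34×10^7 J/(m²·K).
τ = C / λ = 7.34×10^7 / 6.543 = 1.12×10^7 s.
Equilibrium anomaly ΔT_eq = F / λ = 10.88 / 6.543 = 1.66 K.
t = 28.06 weeks = 1.70×10^7 s, so t/τ = 1.51.
ΔT(t) = ΔT_eq (1 − e^(−t/τ)) = 1.66 × (1 − e^−1.51) = 1.30 K.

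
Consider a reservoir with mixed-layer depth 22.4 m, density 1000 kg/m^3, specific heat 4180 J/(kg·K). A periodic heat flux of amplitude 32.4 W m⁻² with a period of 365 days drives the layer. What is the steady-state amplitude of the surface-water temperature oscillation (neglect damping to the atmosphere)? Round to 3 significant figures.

1.74 K

Areal heat capacity C = ρ c_p D = 1000 × 4180 × 22.4 = 9.36×10^7 J/(m^2 K).
Angular frequency ω = 2π / T = 2π / 3.15×10^7 s = 1.99×10^-7 s⁻¹.
Cω = 9.36×10^7 × 1.99×10^-7 = 18.7 W/(m²·K).
Amplitude A = F₀ / (Cω) = 32.4 / 18.7 = 1.74 K.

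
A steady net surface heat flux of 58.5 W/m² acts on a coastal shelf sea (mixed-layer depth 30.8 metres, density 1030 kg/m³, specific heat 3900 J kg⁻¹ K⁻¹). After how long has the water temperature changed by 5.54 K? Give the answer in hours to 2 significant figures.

3300 hours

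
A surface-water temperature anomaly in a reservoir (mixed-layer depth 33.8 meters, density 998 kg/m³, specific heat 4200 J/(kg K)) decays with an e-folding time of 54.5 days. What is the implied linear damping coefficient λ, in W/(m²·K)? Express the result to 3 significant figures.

Areal heat capacity C = ρ c_p D = 998 × 4200 × 33.8 = 1.42×10^8 J/(m²·K).
τ = 54.5 days = 4.71×10^6 s.
λ = C / τ = 1.42×10^8 / 4.71×10^6 = 30.1 W/(m²·K).

30.1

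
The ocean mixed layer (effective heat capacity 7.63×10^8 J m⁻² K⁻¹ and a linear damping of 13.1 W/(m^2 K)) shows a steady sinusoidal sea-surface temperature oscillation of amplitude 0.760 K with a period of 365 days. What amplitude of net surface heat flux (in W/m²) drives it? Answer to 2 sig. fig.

120

Areal heat capacity C = 7.63×10^8 J m⁻² K⁻¹ (given).
ω = 2π / 3.15×10^7 s = 1.99×10^-7 s⁻¹.
√((Cω)² + λ²) = √((152)² + 13.1²) = 153 W/(m²·K).
F₀ = A × √((Cω)²+λ²) = 0.760 × 153 = 116 W/m².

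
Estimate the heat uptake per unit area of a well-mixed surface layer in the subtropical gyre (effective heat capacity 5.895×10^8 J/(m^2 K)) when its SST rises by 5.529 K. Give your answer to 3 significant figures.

3.26×10^9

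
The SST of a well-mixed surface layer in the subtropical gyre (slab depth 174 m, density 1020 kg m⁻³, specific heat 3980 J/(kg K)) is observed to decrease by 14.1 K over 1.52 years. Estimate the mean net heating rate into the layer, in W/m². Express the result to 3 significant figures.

Areal heat capacity C = ρ c_p D = 1020 × 3980 × 174 = 7.06×10^8 J m⁻² K⁻¹.
Required heat per unit area: Q = C ΔT = 7.06×10^8 × -14.1 = -9.96×10^9 J/m².
Flux F = Q / Δt = -9.96×10^9 / 4.80×10^7 s = -208 W/m².

-208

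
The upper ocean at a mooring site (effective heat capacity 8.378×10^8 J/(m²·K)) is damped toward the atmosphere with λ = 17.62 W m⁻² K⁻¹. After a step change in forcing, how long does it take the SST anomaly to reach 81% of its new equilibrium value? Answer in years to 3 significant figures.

Areal heat capacity C = 8.378×10^8 J/(m²·K) (given).
τ = C / λ = 8.38×10^8 / 17.62 = 4.75×10^7 s.
Fraction reached: 1 − e^(−t/τ) = 0.81 ⇒ t = −τ ln(1 − 0.81) = τ × 1.66.
t = 7.90×10^7 s = 2.50 years.

2.50 years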